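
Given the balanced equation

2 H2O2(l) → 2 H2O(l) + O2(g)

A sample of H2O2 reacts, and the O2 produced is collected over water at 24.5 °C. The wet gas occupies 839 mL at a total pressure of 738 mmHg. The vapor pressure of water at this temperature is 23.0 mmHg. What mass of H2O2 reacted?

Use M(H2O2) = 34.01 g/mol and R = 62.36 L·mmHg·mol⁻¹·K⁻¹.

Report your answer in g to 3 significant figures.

P(O2) = 738 − 23.0 = 715.0 mmHg
n(O2) = PV/RT = (715.0 × 0.8390) / (62.36 × 297.65) = 0.03232 mol
n(H2O2) = (2/1) × 0.03232 = 0.06464 mol
m(H2O2) = 0.06464 × 34.01 = 2.198 g

2.20 g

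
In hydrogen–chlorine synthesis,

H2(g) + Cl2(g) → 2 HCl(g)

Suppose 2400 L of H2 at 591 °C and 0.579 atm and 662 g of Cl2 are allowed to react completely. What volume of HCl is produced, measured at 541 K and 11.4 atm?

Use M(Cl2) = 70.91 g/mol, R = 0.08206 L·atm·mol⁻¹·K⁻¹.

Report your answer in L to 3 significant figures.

72.7 L

n(H2) = PV/RT = (0.579 × 2400) / (0.08206 × 864.15) = 19.60 mol
n(Cl2) = 662 / 70.91 = 9.336 mol
For 19.60 mol H2, stoichiometry requires (1/1) × 19.60 = 19.60 mol Cl2; 9.336 mol is available, so Cl2 is limiting.
n(HCl) = (2/1) × 9.336 = 18.67 mol
V(HCl) = nRT/P = 18.67 × 0.08206 × 541 / 11.4 = 72.71 L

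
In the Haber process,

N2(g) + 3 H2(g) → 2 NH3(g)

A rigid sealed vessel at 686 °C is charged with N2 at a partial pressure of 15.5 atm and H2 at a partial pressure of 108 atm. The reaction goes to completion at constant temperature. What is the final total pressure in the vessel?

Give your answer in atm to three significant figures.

With V and T fixed, P_i ∝ n_i, so the mole ratios apply directly to partial pressures at 686 °C.
P(H2) required for 15.5 atm of N2 = (3/1) × 15.5 = 46.50 atm; available 108 atm, so N2 is limiting.
P(H2) remaining = 108 − (3/1) × 15.5 = 61.50 atm
P(gaseous products) = (2)/1 × 15.5 = 31.00 atm
P_total at 686 °C = 61.50 + 31.00 = 92.50 atm

92.5 atm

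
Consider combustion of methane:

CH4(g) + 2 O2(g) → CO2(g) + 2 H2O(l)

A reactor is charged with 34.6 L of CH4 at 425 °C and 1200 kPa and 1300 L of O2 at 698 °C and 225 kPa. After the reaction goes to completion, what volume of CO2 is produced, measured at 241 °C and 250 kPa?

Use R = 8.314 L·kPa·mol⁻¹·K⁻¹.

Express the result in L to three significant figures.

122 L

n(CH4) = PV/RT = (1200 × 34.6) / (8.314 × 698.15) = 7.153 mol
n(O2) = PV/RT = (225 × 1300) / (8.314 × 971.15) = 36.23 mol
For 7.153 mol CH4, stoichiometry requires (2/1) × 7.153 = 14.31 mol O2; 36.23 mol is available, so CH4 is limiting.
n(CO2) = (1/1) × 7.153 = 7.153 mol
V(CO2) = nRT/P = 7.153 × 8.314 × 514.15 / 250 = 122.3 L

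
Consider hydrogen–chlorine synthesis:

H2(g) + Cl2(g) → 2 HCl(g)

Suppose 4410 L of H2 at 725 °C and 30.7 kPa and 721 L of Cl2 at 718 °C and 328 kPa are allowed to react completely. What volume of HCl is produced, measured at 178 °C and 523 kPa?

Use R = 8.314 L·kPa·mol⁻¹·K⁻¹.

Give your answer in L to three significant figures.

n(H2) = PV/RT = (30.7 × 4410) / (8.314 × 998.15) = 16.31 mol
n(Cl2) = PV/RT = (328 × 721) / (8.314 × 991.15) = 28.70 mol
For 16.31 mol H2, stoichiometry requires (1/1) × 16.31 = 16.31 mol Cl2; 28.70 mol is available, so H2 is limiting.
n(HCl) = (2/1) × 16.31 = 32.62 mol
V(HCl) = nRT/P = 32.62 × 8.314 × 451.15 / 523 = 233.9 L

234 L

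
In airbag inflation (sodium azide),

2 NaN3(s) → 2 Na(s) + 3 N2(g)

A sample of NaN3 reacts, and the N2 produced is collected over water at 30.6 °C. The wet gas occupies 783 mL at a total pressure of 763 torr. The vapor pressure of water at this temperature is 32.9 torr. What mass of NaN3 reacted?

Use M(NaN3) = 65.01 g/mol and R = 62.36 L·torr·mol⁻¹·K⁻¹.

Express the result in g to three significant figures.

P(N2) = 763 − 32.9 = 730.1 torr
n(N2) = PV/RT = (730.1 × 0.7830) / (62.36 × 303.75) = 0.03018 mol
n(NaN3) = (2/3) × 0.03018 = 0.02012 mol
m(NaN3) = 0.02012 × 65.01 = 1.308 g

1.31 g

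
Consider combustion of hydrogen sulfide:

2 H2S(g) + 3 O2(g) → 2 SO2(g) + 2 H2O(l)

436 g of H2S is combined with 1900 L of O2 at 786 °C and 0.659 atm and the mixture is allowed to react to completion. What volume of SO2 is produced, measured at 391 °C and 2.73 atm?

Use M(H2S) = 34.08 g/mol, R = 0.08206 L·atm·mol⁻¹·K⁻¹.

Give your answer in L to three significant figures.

192 L

n(H2S) = 436 / 34.08 = 12.79 mol
n(O2) = PV/RT = (0.659 × 1900) / (0.08206 × 1059.15) = 14.41 mol
For 12.79 mol H2S, stoichiometry requires (3/2) × 12.79 = 19.18 mol O2; 14.41 mol is available, so O2 is limiting.
n(SO2) = (2/3) × 14.41 = 9.607 mol
V(SO2) = nRT/P = 9.607 × 0.08206 × 664.15 / 2.73 = 191.8 L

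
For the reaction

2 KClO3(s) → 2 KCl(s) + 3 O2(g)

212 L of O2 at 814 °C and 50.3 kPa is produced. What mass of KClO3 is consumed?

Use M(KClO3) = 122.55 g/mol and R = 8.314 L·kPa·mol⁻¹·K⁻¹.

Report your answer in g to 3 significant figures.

n(O2) = PV/RT = (50.3 × 212) / (8.314 × 1087.15) = 1.180 mol
n(KClO3) = (2/3) × 1.180 = 0.7867 mol
m(KClO3) = 0.7867 × 122.55 = 96.41 g

96.4 g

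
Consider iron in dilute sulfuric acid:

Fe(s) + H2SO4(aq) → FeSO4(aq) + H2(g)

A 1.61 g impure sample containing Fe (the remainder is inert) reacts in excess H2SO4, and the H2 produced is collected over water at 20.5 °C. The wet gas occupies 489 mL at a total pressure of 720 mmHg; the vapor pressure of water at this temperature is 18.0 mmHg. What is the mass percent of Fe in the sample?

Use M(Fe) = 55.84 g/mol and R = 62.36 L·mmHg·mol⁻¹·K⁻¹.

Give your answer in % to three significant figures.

P(H2) = 720 − 18.0 = 702.0 mmHg
n(H2) = PV/RT = (702.0 × 0.4890) / (62.36 × 293.65) = 0.01875 mol
n(Fe) = (1/1) × 0.01875 = 0.01875 mol
m(Fe) = 0.01875 × 55.84 = 1.047 g
%Fe = 1.047 / 1.61 × 100 = 65.03%

65.0 %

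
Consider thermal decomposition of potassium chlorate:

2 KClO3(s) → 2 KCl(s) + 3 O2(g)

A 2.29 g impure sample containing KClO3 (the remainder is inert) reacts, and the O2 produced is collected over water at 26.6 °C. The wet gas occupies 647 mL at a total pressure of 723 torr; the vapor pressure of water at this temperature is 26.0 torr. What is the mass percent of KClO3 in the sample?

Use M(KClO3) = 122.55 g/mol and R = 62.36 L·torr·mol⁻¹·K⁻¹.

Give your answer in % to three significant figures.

86.1 %

P(O2) = 723 − 26.0 = 697.0 torr
n(O2) = PV/RT = (697.0 × 0.6470) / (62.36 × 299.75) = 0.02413 mol
n(KClO3) = (2/3) × 0.02413 = 0.01609 mol
m(KClO3) = 0.01609 × 122.55 = 1.972 g
%KClO3 = 1.972 / 2.29 × 100 = 86.11%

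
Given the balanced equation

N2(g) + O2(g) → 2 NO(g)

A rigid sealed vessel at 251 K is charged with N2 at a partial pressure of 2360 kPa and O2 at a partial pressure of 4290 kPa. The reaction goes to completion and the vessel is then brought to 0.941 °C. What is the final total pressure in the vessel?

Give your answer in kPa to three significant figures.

With V and T fixed, P_i ∝ n_i, so the mole ratios apply directly to partial pressures at 251 K.
P(O2) required for 2360 kPa of N2 = (1/1) × 2360 = 2360 kPa; available 4290 kPa, so N2 is limiting.
P(O2) remaining = 4290 − (1/1) × 2360 = 1930 kPa
P(gaseous products) = (2)/1 × 2360 = 4720 kPa
P_total at 251 K = 1930 + 4720 = 6650 kPa
Scaling to 0.941 °C: P = 6650 × 274.091/251 = 7262 kPa

7260 kPa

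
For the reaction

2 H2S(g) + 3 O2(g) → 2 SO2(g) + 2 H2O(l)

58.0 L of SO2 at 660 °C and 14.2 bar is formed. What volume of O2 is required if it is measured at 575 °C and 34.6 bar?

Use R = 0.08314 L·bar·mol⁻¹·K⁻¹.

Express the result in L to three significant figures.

32.5 L

n(SO2) = PV/RT = (14.2 × 58.0) / (0.08314 × 933.15) = 10.62 mol
n(O2) = (3/2) × 10.62 = 15.93 mol
V = nRT/P = 15.93 × 0.08314 × 848.15 / 34.6 = 32.47 L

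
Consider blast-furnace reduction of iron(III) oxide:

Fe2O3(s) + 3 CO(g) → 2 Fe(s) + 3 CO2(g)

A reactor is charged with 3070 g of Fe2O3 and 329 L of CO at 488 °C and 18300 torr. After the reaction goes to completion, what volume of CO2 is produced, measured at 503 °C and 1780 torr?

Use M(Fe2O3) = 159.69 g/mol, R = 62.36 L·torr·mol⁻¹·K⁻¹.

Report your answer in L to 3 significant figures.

1570 L

n(Fe2O3) = 3070 / 159.69 = 19.22 mol
n(CO) = PV/RT = (18300 × 329) / (62.36 × 761.15) = 126.8 mol
For 19.22 mol Fe2O3, stoichiometry requires (3/1) × 19.22 = 57.66 mol CO; 126.8 mol is available, so Fe2O3 is limiting.
n(CO2) = (3/1) × 19.22 = 57.66 mol
V(CO2) = nRT/P = 57.66 × 62.36 × 776.15 / 1780 = 1568 L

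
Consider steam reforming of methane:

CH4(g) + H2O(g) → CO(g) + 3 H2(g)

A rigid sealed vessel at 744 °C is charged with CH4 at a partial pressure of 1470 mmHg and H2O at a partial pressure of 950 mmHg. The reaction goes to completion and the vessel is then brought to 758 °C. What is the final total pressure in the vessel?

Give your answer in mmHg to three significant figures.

4380 mmHg

At constant V, partial pressures at 744 °C are proportional to moles, so apply stoichiometry directly to pressures.
P(H2O) required for 1470 mmHg of CH4 = (1/1) × 1470 = 1470 mmHg; available 950 mmHg, so H2O is limiting.
P(CH4) remaining = 1470 − (1/1) × 950 = 520.0 mmHg
P(gaseous products) = (1+3)/1 × 950 = 3800 mmHg
P_total at 744 °C = 520.0 + 3800 = 4320 mmHg
Scaling to 758 °C: P = 4320 × 1031.15/1017.15 = 4379 mmHg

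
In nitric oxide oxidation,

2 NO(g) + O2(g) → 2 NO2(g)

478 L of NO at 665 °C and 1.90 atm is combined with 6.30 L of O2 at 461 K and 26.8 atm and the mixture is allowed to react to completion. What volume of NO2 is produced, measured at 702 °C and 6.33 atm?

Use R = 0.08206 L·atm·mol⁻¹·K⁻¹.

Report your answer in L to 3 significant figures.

113 L

n(NO) = PV/RT = (1.90 × 478) / (0.08206 × 938.15) = 11.80 mol
n(O2) = PV/RT = (26.8 × 6.30) / (0.08206 × 461) = 4.463 mol
For 11.80 mol NO, stoichiometry requires (1/2) × 11.80 = 5.900 mol O2; 4.463 mol is available, so O2 is limiting.
n(NO2) = (2/1) × 4.463 = 8.926 mol
V(NO2) = nRT/P = 8.926 × 0.08206 × 975.15 / 6.33 = 112.8 L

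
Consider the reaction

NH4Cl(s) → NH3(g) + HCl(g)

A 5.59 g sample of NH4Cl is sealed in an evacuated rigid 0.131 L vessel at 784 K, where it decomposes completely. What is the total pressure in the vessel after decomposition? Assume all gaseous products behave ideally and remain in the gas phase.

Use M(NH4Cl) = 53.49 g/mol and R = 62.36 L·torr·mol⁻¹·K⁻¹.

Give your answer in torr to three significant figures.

n(NH4Cl) = 5.59 / 53.49 = 0.1045 mol
n(gas produced) = (2/1) × 0.1045 = 0.2090 mol
P = nRT/V = 0.2090 × 62.36 × 784 / 0.131 = 78000 torr

78000 torr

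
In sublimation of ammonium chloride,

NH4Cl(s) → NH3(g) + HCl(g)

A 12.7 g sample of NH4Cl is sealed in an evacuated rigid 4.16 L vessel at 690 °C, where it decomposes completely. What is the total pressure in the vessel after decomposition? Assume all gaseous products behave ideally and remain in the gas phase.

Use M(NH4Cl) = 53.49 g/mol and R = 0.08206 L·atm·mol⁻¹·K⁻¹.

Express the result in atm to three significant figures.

n(NH4Cl) = 12.7 / 53.49 = 0.2374 mol
n(gas produced) = (2/1) × 0.2374 = 0.4748 mol
P = nRT/V = 0.4748 × 0.08206 × 963.15 / 4.16 = 9.021 atm

9.02 atm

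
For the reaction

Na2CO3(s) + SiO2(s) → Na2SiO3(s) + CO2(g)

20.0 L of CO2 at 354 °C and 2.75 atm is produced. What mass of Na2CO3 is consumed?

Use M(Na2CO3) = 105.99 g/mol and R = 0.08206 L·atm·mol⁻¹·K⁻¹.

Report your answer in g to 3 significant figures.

n(CO2) = PV/RT = (2.75 × 20.0) / (0.08206 × 627.15) = 1.069 mol
n(Na2CO3) = (1/1) × 1.069 = 1.069 mol
m(Na2CO3) = 1.069 × 105.99 = 113.3 g

113 g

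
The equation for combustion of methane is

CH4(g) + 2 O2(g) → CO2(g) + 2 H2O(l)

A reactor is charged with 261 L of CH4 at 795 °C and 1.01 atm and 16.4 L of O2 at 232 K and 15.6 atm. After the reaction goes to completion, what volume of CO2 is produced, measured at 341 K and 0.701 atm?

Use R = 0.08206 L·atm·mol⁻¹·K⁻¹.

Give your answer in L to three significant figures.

120 L

n(CH4) = PV/RT = (1.01 × 261) / (0.08206 × 1068.15) = 3.007 mol
n(O2) = PV/RT = (15.6 × 16.4) / (0.08206 × 232) = 13.44 mol
For 3.007 mol CH4, stoichiometry requires (2/1) × 3.007 = 6.014 mol O2; 13.44 mol is available, so CH4 is limiting.
n(CO2) = (1/1) × 3.007 = 3.007 mol
V(CO2) = nRT/P = 3.007 × 0.08206 × 341 / 0.701 = 120.0 L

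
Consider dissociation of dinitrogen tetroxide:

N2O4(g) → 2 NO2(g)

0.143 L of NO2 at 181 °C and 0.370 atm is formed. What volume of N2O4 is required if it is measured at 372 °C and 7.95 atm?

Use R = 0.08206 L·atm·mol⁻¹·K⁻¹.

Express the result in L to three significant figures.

0.00473 L

n(NO2) = PV/RT = (0.370 × 0.143) / (0.08206 × 454.15) = 0.001420 mol
n(N2O4) = (1/2) × 0.001420 = 0.0007100 mol
V = nRT/P = 0.0007100 × 0.08206 × 645.15 / 7.95 = 0.004728 L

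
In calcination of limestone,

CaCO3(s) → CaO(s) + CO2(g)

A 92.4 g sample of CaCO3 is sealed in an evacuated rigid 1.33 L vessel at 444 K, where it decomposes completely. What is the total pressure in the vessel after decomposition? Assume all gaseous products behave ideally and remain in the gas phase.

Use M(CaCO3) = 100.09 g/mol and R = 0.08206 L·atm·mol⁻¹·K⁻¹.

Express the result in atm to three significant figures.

25.3 atm

n(CaCO3) = 92.4 / 100.09 = 0.9232 mol
n(gas produced) = (1/1) × 0.9232 = 0.9232 mol
P = nRT/V = 0.9232 × 0.08206 × 444 / 1.33 = 25.29 atm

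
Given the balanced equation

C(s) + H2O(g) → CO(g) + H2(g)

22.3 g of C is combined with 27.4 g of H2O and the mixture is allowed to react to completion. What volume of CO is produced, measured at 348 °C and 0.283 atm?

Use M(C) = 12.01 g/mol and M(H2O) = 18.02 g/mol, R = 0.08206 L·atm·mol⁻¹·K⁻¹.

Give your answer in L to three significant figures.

n(C) = 22.3 / 12.01 = 1.857 mol
n(H2O) = 27.4 / 18.02 = 1.521 mol
For 1.857 mol C, stoichiometry requires (1/1) × 1.857 = 1.857 mol H2O; 1.521 mol is available, so H2O is limiting.
n(CO) = (1/1) × 1.521 = 1.521 mol
V(CO) = nRT/P = 1.521 × 0.08206 × 621.15 / 0.283 = 273.9 L

274 L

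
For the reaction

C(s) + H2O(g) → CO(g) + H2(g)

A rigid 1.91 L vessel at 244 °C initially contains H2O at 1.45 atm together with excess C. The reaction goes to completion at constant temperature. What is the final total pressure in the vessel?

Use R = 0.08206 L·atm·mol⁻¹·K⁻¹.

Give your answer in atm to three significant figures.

2.90 atm

Since T and V are fixed, P_final/P_initial = n_final/n_initial = 2/1.
P_final = (2/1) × 1.45 = 2.900 atm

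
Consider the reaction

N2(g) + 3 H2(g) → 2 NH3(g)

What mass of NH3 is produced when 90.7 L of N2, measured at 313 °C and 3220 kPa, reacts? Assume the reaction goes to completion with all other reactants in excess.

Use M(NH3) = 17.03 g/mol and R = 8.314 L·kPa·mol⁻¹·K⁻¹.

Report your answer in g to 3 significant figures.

n(N2) = PV/RT = (3220 × 90.7) / (8.314 × 586.15) = 59.93 mol
n(NH3) = (2/1) × 59.93 = 119.9 mol
m(NH3) = 119.9 × 17.03 = 2042 g

2040 g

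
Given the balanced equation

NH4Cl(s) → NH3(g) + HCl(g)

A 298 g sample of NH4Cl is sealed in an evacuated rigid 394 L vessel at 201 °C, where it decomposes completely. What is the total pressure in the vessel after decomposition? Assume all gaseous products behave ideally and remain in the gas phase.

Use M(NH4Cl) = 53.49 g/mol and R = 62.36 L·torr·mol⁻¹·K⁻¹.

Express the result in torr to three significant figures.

836 torr

n(NH4Cl) = 298 / 53.49 = 5.571 mol
n(gas produced) = (2/1) × 5.571 = 11.14 mol
P = nRT/V = 11.14 × 62.36 × 474.15 / 394 = 836.0 torr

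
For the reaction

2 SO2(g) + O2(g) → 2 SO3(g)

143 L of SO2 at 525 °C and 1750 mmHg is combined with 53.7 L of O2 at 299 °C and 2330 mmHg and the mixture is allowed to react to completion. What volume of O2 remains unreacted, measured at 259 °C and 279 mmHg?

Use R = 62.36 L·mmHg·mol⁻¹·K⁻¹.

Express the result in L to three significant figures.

118 L

n(SO2) = PV/RT = (1750 × 143) / (62.36 × 798.15) = 5.028 mol
n(O2) = PV/RT = (2330 × 53.7) / (62.36 × 572.15) = 3.507 mol
For 5.028 mol SO2, stoichiometry requires (1/2) × 5.028 = 2.514 mol O2; 3.507 mol is available, so SO2 is limiting.
n(O2) consumed = (1/2) × 5.028 = 2.514 mol; remaining = 3.507 − 2.514 = 0.9930 mol
V(O2) = nRT/P = 0.9930 × 62.36 × 532.15 / 279 = 118.1 L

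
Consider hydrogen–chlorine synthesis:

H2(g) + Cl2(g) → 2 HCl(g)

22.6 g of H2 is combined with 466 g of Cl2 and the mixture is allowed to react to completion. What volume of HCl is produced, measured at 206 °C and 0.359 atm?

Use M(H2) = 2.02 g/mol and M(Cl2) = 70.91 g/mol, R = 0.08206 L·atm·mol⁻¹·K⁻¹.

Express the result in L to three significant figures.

n(H2) = 22.6 / 2.02 = 11.19 mol
n(Cl2) = 466 / 70.91 = 6.572 mol
For 11.19 mol H2, stoichiometry requires (1/1) × 11.19 = 11.19 mol Cl2; 6.572 mol is available, so Cl2 is limiting.
n(HCl) = (2/1) × 6.572 = 13.14 mol
V(HCl) = nRT/P = 13.14 × 0.08206 × 479.15 / 0.359 = 1439 L

1440 L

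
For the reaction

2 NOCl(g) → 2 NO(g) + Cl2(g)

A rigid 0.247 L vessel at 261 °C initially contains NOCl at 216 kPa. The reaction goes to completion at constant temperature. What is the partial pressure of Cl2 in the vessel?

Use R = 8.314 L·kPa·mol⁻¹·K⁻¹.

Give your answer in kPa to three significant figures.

n(NOCl)₀ = PV/RT = (216 × 0.247) / (8.314 × 534.15) = 0.01201 mol
n(Cl2) = (1/2) × 0.01201 = 0.006005 mol
P(Cl2) = nRT/V = 0.006005 × 8.314 × 534.15 / 0.247 = 108.0 kPa

108 kPa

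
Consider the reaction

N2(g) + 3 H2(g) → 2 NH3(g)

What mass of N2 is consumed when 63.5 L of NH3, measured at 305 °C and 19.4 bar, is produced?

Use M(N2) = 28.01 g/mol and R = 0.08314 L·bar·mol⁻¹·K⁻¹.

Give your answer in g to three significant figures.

359 g

n(NH3) = PV/RT = (19.4 × 63.5) / (0.08314 × 578.15) = 25.63 mol
n(N2) = (1/2) × 25.63 = 12.81 mol
m(N2) = 12.81 × 28.01 = 358.8 g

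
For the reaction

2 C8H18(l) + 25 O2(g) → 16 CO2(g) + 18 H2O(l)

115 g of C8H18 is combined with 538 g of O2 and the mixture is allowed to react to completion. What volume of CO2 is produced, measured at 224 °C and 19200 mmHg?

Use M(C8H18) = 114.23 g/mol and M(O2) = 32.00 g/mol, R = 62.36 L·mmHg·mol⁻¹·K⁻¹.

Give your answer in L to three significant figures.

n(C8H18) = 115 / 114.23 = 1.007 mol
n(O2) = 538 / 32.00 = 16.81 mol
For 1.007 mol C8H18, stoichiometry requires (25/2) × 1.007 = 12.59 mol O2; 16.81 mol is available, so C8H18 is limiting.
n(CO2) = (16/2) × 1.007 = 8.056 mol
V(CO2) = nRT/P = 8.056 × 62.36 × 497.15 / 19200 = 13.01 L

13.0 L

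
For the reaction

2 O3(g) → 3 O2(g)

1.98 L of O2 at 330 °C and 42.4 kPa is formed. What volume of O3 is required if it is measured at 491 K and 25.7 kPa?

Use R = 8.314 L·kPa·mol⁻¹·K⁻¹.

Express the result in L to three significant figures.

n(O2) = PV/RT = (42.4 × 1.98) / (8.314 × 603.15) = 0.01674 mol
n(O3) = (2/3) × 0.01674 = 0.01116 mol
V = nRT/P = 0.01116 × 8.314 × 491 / 25.7 = 1.773 L

1.77 L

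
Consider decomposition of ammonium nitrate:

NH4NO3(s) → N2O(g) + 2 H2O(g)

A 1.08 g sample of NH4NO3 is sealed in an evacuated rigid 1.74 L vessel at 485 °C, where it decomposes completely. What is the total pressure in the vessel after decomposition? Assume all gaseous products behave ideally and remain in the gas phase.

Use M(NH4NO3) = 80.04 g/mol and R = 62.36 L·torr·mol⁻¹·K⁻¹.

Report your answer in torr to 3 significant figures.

n(NH4NO3) = 1.08 / 80.04 = 0.01349 mol
n(gas produced) = (3/1) × 0.01349 = 0.04047 mol
P = nRT/V = 0.04047 × 62.36 × 758.15 / 1.74 = 1100 torr

1100 torr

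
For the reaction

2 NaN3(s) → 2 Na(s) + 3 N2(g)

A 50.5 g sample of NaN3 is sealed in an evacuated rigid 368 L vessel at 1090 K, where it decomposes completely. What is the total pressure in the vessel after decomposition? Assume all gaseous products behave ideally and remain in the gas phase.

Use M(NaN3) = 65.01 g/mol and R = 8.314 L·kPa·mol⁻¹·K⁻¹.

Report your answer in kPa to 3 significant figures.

n(NaN3) = 50.5 / 65.01 = 0.7768 mol
n(gas produced) = (3/2) × 0.7768 = 1.165 mol
P = nRT/V = 1.165 × 8.314 × 1090 / 368 = 28.69 kPa

28.7 kPa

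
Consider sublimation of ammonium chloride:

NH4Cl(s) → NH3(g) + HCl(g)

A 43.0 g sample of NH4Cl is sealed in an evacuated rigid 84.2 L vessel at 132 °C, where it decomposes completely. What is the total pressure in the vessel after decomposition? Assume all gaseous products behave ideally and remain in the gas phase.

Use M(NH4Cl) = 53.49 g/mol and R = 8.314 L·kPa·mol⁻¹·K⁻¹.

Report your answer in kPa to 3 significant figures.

n(NH4Cl) = 43.0 / 53.49 = 0.8039 mol
n(gas produced) = (2/1) × 0.8039 = 1.608 mol
P = nRT/V = 1.608 × 8.314 × 405.15 / 84.2 = 64.33 kPa

64.3 kPa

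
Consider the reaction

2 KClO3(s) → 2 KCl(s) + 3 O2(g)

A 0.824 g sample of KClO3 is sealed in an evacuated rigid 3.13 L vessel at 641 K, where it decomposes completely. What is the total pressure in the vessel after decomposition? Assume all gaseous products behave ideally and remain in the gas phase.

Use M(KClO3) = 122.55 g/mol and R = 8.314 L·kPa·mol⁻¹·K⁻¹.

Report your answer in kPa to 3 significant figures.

17.2 kPa

n(KClO3) = 0.824 / 122.55 = 0.006724 mol
n(gas produced) = (3/2) × 0.006724 = 0.01009 mol
P = nRT/V = 0.01009 × 8.314 × 641 / 3.13 = 17.18 kPa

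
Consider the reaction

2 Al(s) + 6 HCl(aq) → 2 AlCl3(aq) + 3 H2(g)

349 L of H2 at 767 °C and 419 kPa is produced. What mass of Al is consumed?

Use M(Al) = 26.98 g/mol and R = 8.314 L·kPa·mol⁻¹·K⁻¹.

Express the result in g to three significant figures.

304 g

n(H2) = PV/RT = (419 × 349) / (8.314 × 1040.15) = 16.91 mol
n(Al) = (2/3) × 16.91 = 11.27 mol
m(Al) = 11.27 × 26.98 = 304.1 g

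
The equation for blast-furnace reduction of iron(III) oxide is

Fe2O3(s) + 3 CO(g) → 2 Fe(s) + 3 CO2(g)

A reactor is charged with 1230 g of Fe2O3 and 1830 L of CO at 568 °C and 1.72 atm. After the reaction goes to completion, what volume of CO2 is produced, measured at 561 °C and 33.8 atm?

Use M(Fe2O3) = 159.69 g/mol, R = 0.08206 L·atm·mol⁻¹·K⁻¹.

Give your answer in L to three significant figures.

46.8 L

n(Fe2O3) = 1230 / 159.69 = 7.702 mol
n(CO) = PV/RT = (1.72 × 1830) / (0.08206 × 841.15) = 45.60 mol
For 7.702 mol Fe2O3, stoichiometry requires (3/1) × 7.702 = 23.11 mol CO; 45.60 mol is available, so Fe2O3 is limiting.
n(CO2) = (3/1) × 7.702 = 23.11 mol
V(CO2) = nRT/P = 23.11 × 0.08206 × 834.15 / 33.8 = 46.80 L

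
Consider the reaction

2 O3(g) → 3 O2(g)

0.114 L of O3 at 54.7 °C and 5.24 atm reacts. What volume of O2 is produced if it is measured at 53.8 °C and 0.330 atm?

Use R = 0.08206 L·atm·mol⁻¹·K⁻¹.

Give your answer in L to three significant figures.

n(O3) = PV/RT = (5.24 × 0.114) / (0.08206 × 327.85) = 0.02220 mol
n(O2) = (3/2) × 0.02220 = 0.03330 mol
V = nRT/P = 0.03330 × 0.08206 × 326.95 / 0.330 = 2.707 L

2.71 L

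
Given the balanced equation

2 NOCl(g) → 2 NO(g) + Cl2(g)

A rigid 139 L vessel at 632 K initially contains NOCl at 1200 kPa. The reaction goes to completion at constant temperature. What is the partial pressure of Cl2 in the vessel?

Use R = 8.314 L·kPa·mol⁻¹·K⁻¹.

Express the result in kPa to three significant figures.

n(NOCl)₀ = PV/RT = (1200 × 139) / (8.314 × 632) = 31.74 mol
n(Cl2) = (1/2) × 31.74 = 15.87 mol
P(Cl2) = nRT/V = 15.87 × 8.314 × 632 / 139 = 599.9 kPa

600 kPa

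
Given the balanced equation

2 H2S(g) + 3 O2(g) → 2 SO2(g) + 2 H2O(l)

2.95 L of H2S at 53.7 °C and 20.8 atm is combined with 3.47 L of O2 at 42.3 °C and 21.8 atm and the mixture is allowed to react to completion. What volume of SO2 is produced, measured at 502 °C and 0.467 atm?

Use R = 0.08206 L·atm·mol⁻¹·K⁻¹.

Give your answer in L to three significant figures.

n(H2S) = PV/RT = (20.8 × 2.95) / (0.08206 × 326.85) = 2.288 mol
n(O2) = PV/RT = (21.8 × 3.47) / (0.08206 × 315.45) = 2.922 mol
For 2.288 mol H2S, stoichiometry requires (3/2) × 2.288 = 3.432 mol O2; 2.922 mol is available, so O2 is limiting.
n(SO2) = (2/3) × 2.922 = 1.948 mol
V(SO2) = nRT/P = 1.948 × 0.08206 × 775.15 / 0.467 = 265.3 L

265 L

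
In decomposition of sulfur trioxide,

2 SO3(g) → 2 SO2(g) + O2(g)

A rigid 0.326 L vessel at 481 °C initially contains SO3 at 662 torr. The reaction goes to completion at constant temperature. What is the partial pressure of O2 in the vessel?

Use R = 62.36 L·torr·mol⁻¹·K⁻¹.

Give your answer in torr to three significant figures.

n(SO3)₀ = PV/RT = (662 × 0.326) / (62.36 × 754.15) = 0.004589 mol
n(O2) = (1/2) × 0.004589 = 0.002295 mol
P(O2) = nRT/V = 0.002295 × 62.36 × 754.15 / 0.326 = 331.1 torr

331 torr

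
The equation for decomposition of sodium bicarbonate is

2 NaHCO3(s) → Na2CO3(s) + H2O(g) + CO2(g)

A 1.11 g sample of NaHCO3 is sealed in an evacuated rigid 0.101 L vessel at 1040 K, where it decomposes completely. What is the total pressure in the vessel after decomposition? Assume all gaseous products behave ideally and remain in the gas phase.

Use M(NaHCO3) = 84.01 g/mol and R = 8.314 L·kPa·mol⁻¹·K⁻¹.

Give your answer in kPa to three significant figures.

n(NaHCO3) = 1.11 / 84.01 = 0.01321 mol
n(gas produced) = (2/2) × 0.01321 = 0.01321 mol
P = nRT/V = 0.01321 × 8.314 × 1040 / 0.101 = 1131 kPa

1130 kPa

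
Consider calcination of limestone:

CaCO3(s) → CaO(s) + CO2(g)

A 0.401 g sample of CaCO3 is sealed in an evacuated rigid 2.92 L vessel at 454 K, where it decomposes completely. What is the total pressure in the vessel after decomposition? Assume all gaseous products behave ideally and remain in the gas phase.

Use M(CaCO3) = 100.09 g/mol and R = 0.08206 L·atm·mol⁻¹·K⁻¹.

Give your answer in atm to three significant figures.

n(CaCO3) = 0.401 / 100.09 = 0.004006 mol
n(gas produced) = (1/1) × 0.004006 = 0.004006 mol
P = nRT/V = 0.004006 × 0.08206 × 454 / 2.92 = 0.05111 atm

0.0511 atm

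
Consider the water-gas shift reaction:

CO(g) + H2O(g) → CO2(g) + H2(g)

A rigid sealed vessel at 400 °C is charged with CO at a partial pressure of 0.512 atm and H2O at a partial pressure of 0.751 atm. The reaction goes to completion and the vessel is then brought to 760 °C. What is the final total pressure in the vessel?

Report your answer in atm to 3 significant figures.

Because the vessel is rigid and T is held at 400 °C, work the stoichiometry in partial pressures (P_i = n_iRT/V).
P(H2O) required for 0.512 atm of CO = (1/1) × 0.512 = 0.5120 atm; available 0.751 atm, so CO is limiting.
P(H2O) remaining = 0.751 − (1/1) × 0.512 = 0.2390 atm
P(gaseous products) = (1+1)/1 × 0.512 = 1.024 atm
P_total at 400 °C = 0.2390 + 1.024 = 1.263 atm
Scaling to 760 °C: P = 1.263 × 1033.15/673.15 = 1.938 atm

1.94 atm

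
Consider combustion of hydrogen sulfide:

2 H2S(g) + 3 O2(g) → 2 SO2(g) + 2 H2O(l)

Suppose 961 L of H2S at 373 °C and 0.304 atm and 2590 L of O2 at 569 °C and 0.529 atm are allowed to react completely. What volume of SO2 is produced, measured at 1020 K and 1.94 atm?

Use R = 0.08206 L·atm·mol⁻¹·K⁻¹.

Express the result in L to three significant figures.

n(H2S) = PV/RT = (0.304 × 961) / (0.08206 × 646.15) = 5.510 mol
n(O2) = PV/RT = (0.529 × 2590) / (0.08206 × 842.15) = 19.83 mol
For 5.510 mol H2S, stoichiometry requires (3/2) × 5.510 = 8.265 mol O2; 19.83 mol is available, so H2S is limiting.
n(SO2) = (2/2) × 5.510 = 5.510 mol
V(SO2) = nRT/P = 5.510 × 0.08206 × 1020 / 1.94 = 237.7 L

238 L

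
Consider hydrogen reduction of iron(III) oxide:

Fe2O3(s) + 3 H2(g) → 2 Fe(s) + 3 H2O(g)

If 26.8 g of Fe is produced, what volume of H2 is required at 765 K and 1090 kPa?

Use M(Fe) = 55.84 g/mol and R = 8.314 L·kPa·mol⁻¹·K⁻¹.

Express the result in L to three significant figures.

n(Fe) = 26.80 / 55.84 = 0.4799 mol
n(H2) = (3/2) × 0.4799 = 0.7198 mol
V = nRT/P = 0.7198 × 8.314 × 765 / 1090 = 4.200 L

4.20 L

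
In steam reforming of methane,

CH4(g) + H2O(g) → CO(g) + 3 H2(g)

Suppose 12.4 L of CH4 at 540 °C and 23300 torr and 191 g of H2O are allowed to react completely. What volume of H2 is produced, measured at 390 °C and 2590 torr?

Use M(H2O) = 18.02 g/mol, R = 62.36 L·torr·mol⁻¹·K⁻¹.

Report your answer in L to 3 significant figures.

273 L

n(CH4) = PV/RT = (23300 × 12.4) / (62.36 × 813.15) = 5.698 mol
n(H2O) = 191 / 18.02 = 10.60 mol
For 5.698 mol CH4, stoichiometry requires (1/1) × 5.698 = 5.698 mol H2O; 10.60 mol is available, so CH4 is limiting.
n(H2) = (3/1) × 5.698 = 17.09 mol
V(H2) = nRT/P = 17.09 × 62.36 × 663.15 / 2590 = 272.9 L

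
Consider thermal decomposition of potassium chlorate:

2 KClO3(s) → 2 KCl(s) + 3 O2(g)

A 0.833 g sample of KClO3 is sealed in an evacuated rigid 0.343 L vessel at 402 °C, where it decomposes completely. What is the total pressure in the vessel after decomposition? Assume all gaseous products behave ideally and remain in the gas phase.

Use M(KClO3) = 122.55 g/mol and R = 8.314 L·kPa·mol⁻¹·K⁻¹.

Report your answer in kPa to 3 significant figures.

167 kPa

n(KClO3) = 0.833 / 122.55 = 0.006797 mol
n(gas produced) = (3/2) × 0.006797 = 0.01020 mol
P = nRT/V = 0.01020 × 8.314 × 675.15 / 0.343 = 166.9 kPa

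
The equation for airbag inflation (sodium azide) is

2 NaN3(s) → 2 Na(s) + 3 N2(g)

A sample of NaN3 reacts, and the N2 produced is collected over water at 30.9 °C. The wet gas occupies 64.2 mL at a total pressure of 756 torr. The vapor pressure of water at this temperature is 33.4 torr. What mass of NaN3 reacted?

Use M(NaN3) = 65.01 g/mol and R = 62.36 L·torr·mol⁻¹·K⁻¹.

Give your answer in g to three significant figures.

P(N2) = 756 − 33.4 = 722.6 torr
n(N2) = PV/RT = (722.6 × 0.06420) / (62.36 × 304.05) = 0.002447 mol
n(NaN3) = (2/3) × 0.002447 = 0.001631 mol
m(NaN3) = 0.001631 × 65.01 = 0.1060 g

0.106 g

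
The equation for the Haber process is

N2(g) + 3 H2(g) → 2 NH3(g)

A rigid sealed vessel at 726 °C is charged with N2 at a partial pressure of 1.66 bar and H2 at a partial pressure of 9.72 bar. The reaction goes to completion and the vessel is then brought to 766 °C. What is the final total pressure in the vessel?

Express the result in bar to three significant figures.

8.38 bar

At constant V, partial pressures at 726 °C are proportional to moles, so apply stoichiometry directly to pressures.
P(H2) required for 1.66 bar of N2 = (3/1) × 1.66 = 4.980 bar; available 9.72 bar, so N2 is limiting.
P(H2) remaining = 9.72 − (3/1) × 1.66 = 4.740 bar
P(gaseous products) = (2)/1 × 1.66 = 3.320 bar
P_total at 726 °C = 4.740 + 3.320 = 8.060 bar
Scaling to 766 °C: P = 8.060 × 1039.15/999.15 = 8.383 bar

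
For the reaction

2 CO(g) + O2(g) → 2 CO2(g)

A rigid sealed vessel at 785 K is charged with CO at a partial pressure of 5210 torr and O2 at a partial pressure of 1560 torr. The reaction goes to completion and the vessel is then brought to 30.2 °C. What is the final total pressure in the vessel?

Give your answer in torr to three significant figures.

2010 torr

Because the vessel is rigid and T is held at 785 K, work the stoichiometry in partial pressures (P_i = n_iRT/V).
P(O2) required for 5210 torr of CO = (1/2) × 5210 = 2605 torr; available 1560 torr, so O2 is limiting.
P(CO) remaining = 5210 − (2/1) × 1560 = 2090 torr
P(gaseous products) = (2)/1 × 1560 = 3120 torr
P_total at 785 K = 2090 + 3120 = 5210 torr
Scaling to 30.2 °C: P = 5210 × 303.35/785 = 2013 torr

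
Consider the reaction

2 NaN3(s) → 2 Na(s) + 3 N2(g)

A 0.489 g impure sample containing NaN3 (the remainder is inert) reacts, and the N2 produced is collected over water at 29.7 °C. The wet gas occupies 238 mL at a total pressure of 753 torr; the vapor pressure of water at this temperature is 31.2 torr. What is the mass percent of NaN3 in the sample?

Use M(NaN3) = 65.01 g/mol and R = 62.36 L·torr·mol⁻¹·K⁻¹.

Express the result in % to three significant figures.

P(N2) = 753 − 31.2 = 721.8 torr
n(N2) = PV/RT = (721.8 × 0.2380) / (62.36 × 302.85) = 0.009096 mol
n(NaN3) = (2/3) × 0.009096 = 0.006064 mol
m(NaN3) = 0.006064 × 65.01 = 0.3942 g
%NaN3 = 0.3942 / 0.489 × 100 = 80.61%

80.6 %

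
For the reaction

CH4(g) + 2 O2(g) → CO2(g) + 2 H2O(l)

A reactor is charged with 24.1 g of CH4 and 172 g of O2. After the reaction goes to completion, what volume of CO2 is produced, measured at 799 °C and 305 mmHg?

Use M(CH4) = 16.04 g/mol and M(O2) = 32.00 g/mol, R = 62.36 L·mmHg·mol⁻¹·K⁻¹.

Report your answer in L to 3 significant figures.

n(CH4) = 24.1 / 16.04 = 1.502 mol
n(O2) = 172 / 32.00 = 5.375 mol
For 1.502 mol CH4, stoichiometry requires (2/1) × 1.502 = 3.004 mol O2; 5.375 mol is available, so CH4 is limiting.
n(CO2) = (1/1) × 1.502 = 1.502 mol
V(CO2) = nRT/P = 1.502 × 62.36 × 1072.15 / 305 = 329.3 L

329 L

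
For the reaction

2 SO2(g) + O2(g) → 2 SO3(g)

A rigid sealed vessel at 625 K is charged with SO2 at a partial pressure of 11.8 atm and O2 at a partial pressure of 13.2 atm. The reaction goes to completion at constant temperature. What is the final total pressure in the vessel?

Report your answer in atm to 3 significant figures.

19.1 atm

At constant V, partial pressures at 625 K are proportional to moles, so apply stoichiometry directly to pressures.
P(O2) required for 11.8 atm of SO2 = (1/2) × 11.8 = 5.900 atm; available 13.2 atm, so SO2 is limiting.
P(O2) remaining = 13.2 − (1/2) × 11.8 = 7.300 atm
P(gaseous products) = (2)/2 × 11.8 = 11.80 atm
P_total at 625 K = 7.300 + 11.80 = 19.10 atm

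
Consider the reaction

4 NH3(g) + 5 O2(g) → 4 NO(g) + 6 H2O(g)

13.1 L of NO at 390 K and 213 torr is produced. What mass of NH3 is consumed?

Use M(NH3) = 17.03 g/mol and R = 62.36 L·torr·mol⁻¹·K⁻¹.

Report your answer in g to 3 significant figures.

n(NO) = PV/RT = (213 × 13.1) / (62.36 × 390) = 0.1147 mol
n(NH3) = (4/4) × 0.1147 = 0.1147 mol
m(NH3) = 0.1147 × 17.03 = 1.953 g

1.95 g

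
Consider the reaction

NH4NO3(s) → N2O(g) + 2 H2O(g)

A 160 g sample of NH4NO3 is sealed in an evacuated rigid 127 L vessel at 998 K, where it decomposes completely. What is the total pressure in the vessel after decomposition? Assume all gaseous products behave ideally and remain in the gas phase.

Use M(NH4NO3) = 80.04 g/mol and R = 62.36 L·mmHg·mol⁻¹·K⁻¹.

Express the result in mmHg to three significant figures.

n(NH4NO3) = 160 / 80.04 = 1.999 mol
n(gas produced) = (3/1) × 1.999 = 5.997 mol
P = nRT/V = 5.997 × 62.36 × 998 / 127 = 2939 mmHg

2940 mmHg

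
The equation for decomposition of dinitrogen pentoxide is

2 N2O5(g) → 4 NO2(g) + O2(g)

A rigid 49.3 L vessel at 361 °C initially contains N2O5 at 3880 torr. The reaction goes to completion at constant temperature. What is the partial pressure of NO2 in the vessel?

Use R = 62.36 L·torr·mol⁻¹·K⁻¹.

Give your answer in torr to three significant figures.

n(N2O5)₀ = PV/RT = (3880 × 49.3) / (62.36 × 634.15) = 4.837 mol
n(NO2) = (4/2) × 4.837 = 9.674 mol
P(NO2) = nRT/V = 9.674 × 62.36 × 634.15 / 49.3 = 7760 torr

7760 torr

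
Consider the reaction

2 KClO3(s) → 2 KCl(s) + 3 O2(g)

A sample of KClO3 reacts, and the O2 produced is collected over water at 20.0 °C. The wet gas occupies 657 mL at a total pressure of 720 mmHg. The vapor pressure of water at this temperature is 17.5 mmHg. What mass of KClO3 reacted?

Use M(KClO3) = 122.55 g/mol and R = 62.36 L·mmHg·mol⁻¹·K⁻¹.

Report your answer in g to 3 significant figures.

P(O2) = 720 − 17.5 = 702.5 mmHg
n(O2) = PV/RT = (702.5 × 0.6570) / (62.36 × 293.15) = 0.02525 mol
n(KClO3) = (2/3) × 0.02525 = 0.01683 mol
m(KClO3) = 0.01683 × 122.55 = 2.063 g

2.06 g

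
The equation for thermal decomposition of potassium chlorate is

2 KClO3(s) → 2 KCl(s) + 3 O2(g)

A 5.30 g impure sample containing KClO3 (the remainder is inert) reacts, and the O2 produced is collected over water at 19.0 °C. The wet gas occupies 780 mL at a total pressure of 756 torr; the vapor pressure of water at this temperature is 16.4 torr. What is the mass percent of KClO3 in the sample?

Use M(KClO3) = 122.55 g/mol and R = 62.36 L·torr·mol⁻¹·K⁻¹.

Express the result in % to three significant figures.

P(O2) = 756 − 16.4 = 739.6 torr
n(O2) = PV/RT = (739.6 × 0.7800) / (62.36 × 292.15) = 0.03167 mol
n(KClO3) = (2/3) × 0.03167 = 0.02111 mol
m(KClO3) = 0.02111 × 122.55 = 2.587 g
%KClO3 = 2.587 / 5.30 × 100 = 48.81%

48.8 %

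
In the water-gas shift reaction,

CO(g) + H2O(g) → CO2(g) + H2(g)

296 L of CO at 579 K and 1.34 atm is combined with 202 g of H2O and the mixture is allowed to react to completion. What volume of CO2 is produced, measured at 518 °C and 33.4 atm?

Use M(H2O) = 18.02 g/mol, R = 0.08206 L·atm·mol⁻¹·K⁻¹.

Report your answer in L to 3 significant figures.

n(CO) = PV/RT = (1.34 × 296) / (0.08206 × 579) = 8.348 mol
n(H2O) = 202 / 18.02 = 11.21 mol
For 8.348 mol CO, stoichiometry requires (1/1) × 8.348 = 8.348 mol H2O; 11.21 mol is available, so CO is limiting.
n(CO2) = (1/1) × 8.348 = 8.348 mol
V(CO2) = nRT/P = 8.348 × 0.08206 × 791.15 / 33.4 = 16.23 L

16.2 L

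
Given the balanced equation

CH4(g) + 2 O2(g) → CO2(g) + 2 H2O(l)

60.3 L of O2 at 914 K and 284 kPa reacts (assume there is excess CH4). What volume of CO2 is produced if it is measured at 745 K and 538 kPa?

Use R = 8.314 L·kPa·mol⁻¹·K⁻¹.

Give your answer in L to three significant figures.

13.0 L

n(O2) = PV/RT = (284 × 60.3) / (8.314 × 914) = 2.254 mol
n(CO2) = (1/2) × 2.254 = 1.127 mol
V = nRT/P = 1.127 × 8.314 × 745 / 538 = 12.98 L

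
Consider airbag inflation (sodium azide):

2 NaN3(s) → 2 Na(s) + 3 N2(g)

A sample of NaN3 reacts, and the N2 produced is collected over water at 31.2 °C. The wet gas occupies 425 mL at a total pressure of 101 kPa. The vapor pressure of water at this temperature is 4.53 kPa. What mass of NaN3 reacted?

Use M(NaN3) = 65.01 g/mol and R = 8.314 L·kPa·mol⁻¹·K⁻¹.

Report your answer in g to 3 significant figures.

0.702 g

P(N2) = 101 − 4.53 = 96.47 kPa
n(N2) = PV/RT = (96.47 × 0.4250) / (8.314 × 304.35) = 0.01620 mol
n(NaN3) = (2/3) × 0.01620 = 0.01080 mol
m(NaN3) = 0.01080 × 65.01 = 0.7021 g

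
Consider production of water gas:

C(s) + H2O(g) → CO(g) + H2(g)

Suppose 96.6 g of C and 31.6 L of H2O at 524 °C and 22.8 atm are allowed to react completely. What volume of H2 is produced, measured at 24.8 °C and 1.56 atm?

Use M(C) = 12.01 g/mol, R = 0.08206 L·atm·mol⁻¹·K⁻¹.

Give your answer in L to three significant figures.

n(C) = 96.6 / 12.01 = 8.043 mol
n(H2O) = PV/RT = (22.8 × 31.6) / (0.08206 × 797.15) = 11.01 mol
For 8.043 mol C, stoichiometry requires (1/1) × 8.043 = 8.043 mol H2O; 11.01 mol is available, so C is limiting.
n(H2) = (1/1) × 8.043 = 8.043 mol
V(H2) = nRT/P = 8.043 × 0.08206 × 297.95 / 1.56 = 126.1 L

126 L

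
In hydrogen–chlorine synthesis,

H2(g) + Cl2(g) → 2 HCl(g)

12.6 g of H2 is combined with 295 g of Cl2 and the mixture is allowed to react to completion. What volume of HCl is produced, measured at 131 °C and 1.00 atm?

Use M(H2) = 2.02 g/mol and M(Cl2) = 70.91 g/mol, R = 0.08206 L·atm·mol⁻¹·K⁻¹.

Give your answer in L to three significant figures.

276 L

n(H2) = 12.6 / 2.02 = 6.238 mol
n(Cl2) = 295 / 70.91 = 4.160 mol
For 6.238 mol H2, stoichiometry requires (1/1) × 6.238 = 6.238 mol Cl2; 4.160 mol is available, so Cl2 is limiting.
n(HCl) = (2/1) × 4.160 = 8.320 mol
V(HCl) = nRT/P = 8.320 × 0.08206 × 404.15 / 1.00 = 275.9 L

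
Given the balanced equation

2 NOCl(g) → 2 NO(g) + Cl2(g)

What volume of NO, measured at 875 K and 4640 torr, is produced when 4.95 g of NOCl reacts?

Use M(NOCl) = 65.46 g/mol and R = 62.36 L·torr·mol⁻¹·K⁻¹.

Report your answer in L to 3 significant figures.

n(NOCl) = 4.950 / 65.46 = 0.07562 mol
n(NO) = (2/2) × 0.07562 = 0.07562 mol
V = nRT/P = 0.07562 × 62.36 × 875 / 4640 = 0.8893 L

0.889 L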